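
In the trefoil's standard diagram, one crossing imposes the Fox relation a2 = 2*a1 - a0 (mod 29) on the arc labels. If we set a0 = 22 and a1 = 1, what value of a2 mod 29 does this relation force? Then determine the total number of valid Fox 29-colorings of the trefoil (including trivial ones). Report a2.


Step 1: Apply the given crossing relation 2*a1 - a0 - a2 = 0 (mod 29).
  a2 = 2*a1 - a0 mod 29
  a2 = 2*1 - 22 mod 29
  a2 = 2 - 22 mod 29
  a2 = -20 mod 29 = 9
Step 2: The trefoil has determinant 3.
  Number of Fox p-colorings (p prime) is p^2 if p = 3, else p.
  Since 29 does not divide 3, only trivial (constant) colorings exist.
  (So the trial a0 = 22, a1 = 1 with a0 != a1 does NOT extend to a valid coloring of the whole trefoil: the other two crossing relations require 3*(a1 - a0) = 0 (mod 29), which fails.)
  Total colorings = 29
Step 3: a2 = 9, total Fox 29-colorings = 29

9


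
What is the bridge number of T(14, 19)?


The bridge number of T(p,q) is min(p,q).
min(14, 19) = 14

14


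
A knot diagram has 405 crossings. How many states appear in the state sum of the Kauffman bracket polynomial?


Each crossing contributes 2 choices (A-smoothing or B-smoothing).
Total states = 2^405 = 82631996098781074868989413504096379978550585370535152410581099409300723904538918228148651304964410605948901503127919788032

82631996098781074868989413504096379978550585370535152410581099409300723904538918228148651304964410605948901503127919788032


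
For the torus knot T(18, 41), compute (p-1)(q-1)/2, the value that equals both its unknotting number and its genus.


For a torus knot T(p,q), both the unknotting number and genus equal (p-1)(q-1)/2.
= (18-1)(41-1)/2
= 17*40/2
= 680/2 = 340

340


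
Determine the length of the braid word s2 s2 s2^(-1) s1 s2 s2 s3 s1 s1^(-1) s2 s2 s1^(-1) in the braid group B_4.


The word length counts the number of generators (including inverses).
Listing each generator: s2, s2, s2^(-1), s1, s2, s2, s3, s1, s1^(-1), s2, s2, s1^(-1)
There are 12 generators in this braid word.

12


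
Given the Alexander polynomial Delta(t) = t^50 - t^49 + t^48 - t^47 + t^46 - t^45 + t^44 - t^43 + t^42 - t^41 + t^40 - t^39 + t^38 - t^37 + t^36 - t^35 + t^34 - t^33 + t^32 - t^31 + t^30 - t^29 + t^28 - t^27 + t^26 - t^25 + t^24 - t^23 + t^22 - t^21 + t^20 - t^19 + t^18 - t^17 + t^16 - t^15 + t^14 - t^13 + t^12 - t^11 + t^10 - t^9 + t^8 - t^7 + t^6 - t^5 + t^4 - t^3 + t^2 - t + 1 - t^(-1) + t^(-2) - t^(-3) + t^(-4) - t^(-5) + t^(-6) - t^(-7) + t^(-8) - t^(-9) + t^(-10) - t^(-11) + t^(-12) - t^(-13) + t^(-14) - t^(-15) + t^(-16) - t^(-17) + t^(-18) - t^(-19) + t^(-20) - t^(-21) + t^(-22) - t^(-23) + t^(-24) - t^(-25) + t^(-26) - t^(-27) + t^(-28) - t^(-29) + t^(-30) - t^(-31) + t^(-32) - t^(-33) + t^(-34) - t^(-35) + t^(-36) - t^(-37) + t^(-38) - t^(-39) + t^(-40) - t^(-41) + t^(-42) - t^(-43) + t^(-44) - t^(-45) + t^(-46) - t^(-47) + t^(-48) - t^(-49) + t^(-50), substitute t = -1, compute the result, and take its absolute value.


Step 1: The polynomial has 101 terms with alternating signs, exponents from 50 down to -50.
Step 2: Substitute t = -1. The i-th term has coefficient (-1)^i and exponent (m-i),
  so its value is (-1)^i * (-1)^(m-i) = (-1)^m = 1 for every i.
Step 3: All 101 terms equal 1, so Delta(-1) = 101 * (1) = 101
Step 4: |Delta(-1)| = 101

101


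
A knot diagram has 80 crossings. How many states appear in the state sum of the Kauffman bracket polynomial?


Each crossing contributes 2 choices (A-smoothing or B-smoothing).
Total states = 2^80 = 1208925819614629174706176

1208925819614629174706176


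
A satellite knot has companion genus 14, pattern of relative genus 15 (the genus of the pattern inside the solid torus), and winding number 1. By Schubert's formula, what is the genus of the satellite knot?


Schubert: g(satellite) = g_rel(pattern) + |winding| * g(companion),
where g_rel(pattern) is the genus of the pattern relative to the solid torus.
= 15 + 1 * 14
= 15 + 14 = 29

29


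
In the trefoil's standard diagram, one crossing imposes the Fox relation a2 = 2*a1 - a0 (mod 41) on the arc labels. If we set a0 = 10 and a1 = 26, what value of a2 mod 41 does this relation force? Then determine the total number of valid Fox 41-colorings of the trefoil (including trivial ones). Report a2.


Step 1: Apply the given crossing relation 2*a1 - a0 - a2 = 0 (mod 41).
  a2 = 2*a1 - a0 mod 41
  a2 = 2*26 - 10 mod 41
  a2 = 52 - 10 mod 41
  a2 = 42 mod 41 = 1
Step 2: The trefoil has determinant 3.
  Number of Fox p-colorings (p prime) is p^2 if p = 3, else p.
  Since 41 does not divide 3, only trivial (constant) colorings exist.
  (So the trial a0 = 10, a1 = 26 with a0 != a1 does NOT extend to a valid coloring of the whole trefoil: the other two crossing relations require 3*(a1 - a0) = 0 (mod 41), which fails.)
  Total colorings = 41
Step 3: a2 = 1, total Fox 41-colorings = 41

1


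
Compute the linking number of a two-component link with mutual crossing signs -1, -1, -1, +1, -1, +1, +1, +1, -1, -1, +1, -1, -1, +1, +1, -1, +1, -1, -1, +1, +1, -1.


Step 1: Count positive crossings: 10
Step 2: Count negative crossings: 12
Step 3: Sum of signs = 10 - 12 = -2
Step 4: Linking number = sum/2 = -2/2 = -1

-1


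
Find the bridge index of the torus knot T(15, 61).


The bridge number of T(p,q) is min(p,q).
min(15, 61) = 15

15


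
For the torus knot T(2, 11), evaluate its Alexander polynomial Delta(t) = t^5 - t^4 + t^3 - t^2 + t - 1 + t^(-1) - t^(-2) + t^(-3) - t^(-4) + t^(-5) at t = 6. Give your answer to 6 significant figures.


Substituting t = 6 into Delta(t) = t^5 - t^4 + t^3 - t^2 + t - 1 + t^(-1) - t^(-2) + t^(-3) - t^(-4) + t^(-5):
Term values: (7776) + (-1296) + (216) + (-36) + (6) + (-1) + (0.166667) + (-0.0277778) + (0.00462963) + (-0.000771605) + (0.000128601)
Sum = 6665.142876
Rounded to 6 significant figures: 6665.14

6665.14


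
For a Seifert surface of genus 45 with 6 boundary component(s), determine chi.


chi = 2 - 2g - b
= 2 - 2*45 - 6
= 2 - 90 - 6 = -94

-94


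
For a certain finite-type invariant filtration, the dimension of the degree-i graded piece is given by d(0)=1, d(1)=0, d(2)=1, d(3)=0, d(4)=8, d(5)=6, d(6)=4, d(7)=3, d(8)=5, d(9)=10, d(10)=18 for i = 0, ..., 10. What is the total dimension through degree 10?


Total dimension = d(0) + d(1) + ... + d(10)
= 1 + 0 + 1 + 0 + 8 + 6 + 4 + 3 + 5 + 10 + 18
= 56

56


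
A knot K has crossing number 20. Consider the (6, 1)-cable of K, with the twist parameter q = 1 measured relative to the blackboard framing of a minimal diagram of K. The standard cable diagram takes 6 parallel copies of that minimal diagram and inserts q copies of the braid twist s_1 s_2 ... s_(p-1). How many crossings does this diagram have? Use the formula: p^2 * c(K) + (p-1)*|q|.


Step 1: Each of the c(K) crossings of the companion diagram becomes p*p = p^2 crossings among the p parallel strands, and each of the |q| twists s_1 s_2 ... s_(p-1) adds (p-1) crossings.
  Crossings = p^2 * c(K) + (p-1)*|q|
Step 2: = 6^2 * 20 + (6-1)*1
Step 3: = 36*20 + 5*1
Step 4: = 720 + 5 = 725

725


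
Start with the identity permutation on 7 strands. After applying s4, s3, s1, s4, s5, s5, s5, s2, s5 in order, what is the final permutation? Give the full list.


Starting with identity [1, 2, 3, 4, 5, 6, 7].
Apply generators in sequence:
  After s4: [1, 2, 3, 5, 4, 6, 7]
  After s3: [1, 2, 5, 3, 4, 6, 7]
  After s1: [2, 1, 5, 3, 4, 6, 7]
  After s4: [2, 1, 5, 4, 3, 6, 7]
  After s5: [2, 1, 5, 4, 6, 3, 7]
  After s5: [2, 1, 5, 4, 3, 6, 7]
  After s5: [2, 1, 5, 4, 6, 3, 7]
  After s2: [2, 5, 1, 4, 6, 3, 7]
  After s5: [2, 5, 1, 4, 3, 6, 7]
Final permutation: [2, 5, 1, 4, 3, 6, 7]

[2, 5, 1, 4, 3, 6, 7]


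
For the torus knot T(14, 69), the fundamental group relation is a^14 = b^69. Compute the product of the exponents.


The relation is a^14 = b^69.
Product of exponents = 14 * 69
= 966

966


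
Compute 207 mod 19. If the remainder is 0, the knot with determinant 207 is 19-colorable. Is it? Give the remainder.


Step 1: A knot is p-colorable if and only if p divides its determinant.
Step 2: Compute 207 mod 19.
207 = 10 * 19 + 17
Step 3: 207 mod 19 = 17
Step 4: The knot is 19-colorable: no

17


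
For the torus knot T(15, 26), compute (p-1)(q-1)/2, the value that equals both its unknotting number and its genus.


For a torus knot T(p,q), both the unknotting number and genus equal (p-1)(q-1)/2.
= (15-1)(26-1)/2
= 14*25/2
= 350/2 = 175

175


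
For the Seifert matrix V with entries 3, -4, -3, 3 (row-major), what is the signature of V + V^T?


Step 1: V + V^T = [[6, -7], [-7, 6]]
Step 2: trace = 12, det = -13
Step 3: Discriminant = 12^2 - 4*(-13) = 196
Step 4: Eigenvalues: 13, -1
Step 5: Signature = (# positive eigenvalues) - (# negative eigenvalues) = 0

0


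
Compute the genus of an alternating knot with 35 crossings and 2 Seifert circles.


For alternating knots, g = (c - s + 1)/2.
= (35 - 2 + 1)/2
= 34/2 = 17

17


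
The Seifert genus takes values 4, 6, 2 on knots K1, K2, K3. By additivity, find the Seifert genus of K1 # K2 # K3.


The Seifert genus is additive under connected sum.
Seifert genus(K1 # K2 # K3) = (4) + (6) + (2)
= 12

12


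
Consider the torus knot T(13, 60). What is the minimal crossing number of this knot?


For a torus knot T(p, q) with gcd(p,q)=1,
the crossing number is min(p*(q-1), q*(p-1)).
p*(q-1) = 13*59 = 767
q*(p-1) = 60*12 = 720
min(767, 720) = 720

720


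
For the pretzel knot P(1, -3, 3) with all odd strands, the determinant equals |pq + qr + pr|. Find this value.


Step 1: Compute pq + qr + pr.
pq = 1*(-3) = -3
qr = (-3)*3 = -9
pr = 1*3 = 3
pq + qr + pr = -3 + (-9) + 3 = -9
Step 2: Take absolute value.
det(P(1,-3,3)) = |-9| = 9

9


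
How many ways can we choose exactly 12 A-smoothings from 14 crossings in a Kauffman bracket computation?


We choose which 12 of 14 crossings get A-smoothings.
C(14, 12) = 14! / (12! * 2!)
= 91

91


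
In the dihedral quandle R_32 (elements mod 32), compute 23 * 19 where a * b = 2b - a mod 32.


23 * 19 = 2*19 - 23 mod 32
= 38 - 23 mod 32
= 15 mod 32 = 15

15


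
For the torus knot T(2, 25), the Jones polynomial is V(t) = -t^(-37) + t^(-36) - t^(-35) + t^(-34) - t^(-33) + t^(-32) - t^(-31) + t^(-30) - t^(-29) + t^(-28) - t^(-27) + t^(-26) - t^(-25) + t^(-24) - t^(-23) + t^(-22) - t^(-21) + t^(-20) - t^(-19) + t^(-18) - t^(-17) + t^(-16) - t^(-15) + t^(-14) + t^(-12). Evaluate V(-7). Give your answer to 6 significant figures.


Substituting t = -7 into V(t) = -t^(-37) + t^(-36) - t^(-35) + t^(-34) - t^(-33) + t^(-32) - t^(-31) + t^(-30) - t^(-29) + t^(-28) - t^(-27) + t^(-26) - t^(-25) + t^(-24) - t^(-23) + t^(-22) - t^(-21) + t^(-20) - t^(-19) + t^(-18) - t^(-17) + t^(-16) - t^(-15) + t^(-14) + t^(-12):
  (-)t^(-37) = 5.38732e-32
  (+)t^(-36) = 3.77112e-31
  (-)t^(-35) = 2.63979e-30
  (+)t^(-34) = 1.84785e-29
  (-)t^(-33) = 1.29349e-28
  (+)t^(-32) = 9.05446e-28
  (-)t^(-31) = 6.33812e-27
  (+)t^(-30) = 4.43669e-26
  (-)t^(-29) = 3.10568e-25
  (+)t^(-28) = 2.17398e-24
  (-)t^(-27) = 1.52178e-23
  (+)t^(-26) = 1.06525e-22
  (-)t^(-25) = 7.45674e-22
  (+)t^(-24) = 5.21972e-21
  (-)t^(-23) = 3.6538e-20
  (+)t^(-22) = 2.55766e-19
  (-)t^(-21) = 1.79036e-18
  (+)t^(-20) = 1.25325e-17
  (-)t^(-19) = 8.77278e-17
  (+)t^(-18) = 6.14095e-16
  (-)t^(-17) = 4.29866e-15
  (+)t^(-16) = 3.00906e-14
  (-)t^(-15) = 2.10634e-13
  (+)t^(-14) = 1.47444e-12
  (+)t^(-12) = 7.22476e-11
Sum = (5.38732e-32) + (3.77112e-31) + (2.63979e-30) + (1.84785e-29) + (1.29349e-28) + (9.05446e-28) + (6.33812e-27) + (4.43669e-26) + (3.10568e-25) + (2.17398e-24) + (1.52178e-23) + (1.06525e-22) + (7.45674e-22) + (5.21972e-21) + (3.6538e-20) + (2.55766e-19) + (1.79036e-18) + (1.25325e-17) + (8.77278e-17) + (6.14095e-16) + (4.29866e-15) + (3.00906e-14) + (2.10634e-13) + (1.47444e-12) + (7.22476e-11)
= 7.396779714e-11
Rounded to 6 significant figures: 7.39678e-11

7.39678e-11


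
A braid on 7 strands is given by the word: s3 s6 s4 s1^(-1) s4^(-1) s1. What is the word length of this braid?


The word length counts the number of generators (including inverses).
Listing each generator: s3, s6, s4, s1^(-1), s4^(-1), s1
There are 6 generators in this braid word.

6


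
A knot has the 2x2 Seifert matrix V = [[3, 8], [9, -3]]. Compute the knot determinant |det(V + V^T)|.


Step 1: Form V + V^T where V = [[3, 8], [9, -3]]
  V^T = [[3, 9], [8, -3]]
  V + V^T = [[6, 17], [17, -6]]
Step 2: det(V + V^T) = 6*(-6) - 17*17
  = -36 - 289 = -325
Step 3: Knot determinant = |det(V + V^T)| = |-325| = 325

325


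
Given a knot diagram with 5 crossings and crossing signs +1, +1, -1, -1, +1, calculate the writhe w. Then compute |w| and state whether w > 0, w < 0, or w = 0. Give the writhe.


Step 1: Count positive crossings (+1).
Positive crossings: 3
Step 2: Count negative crossings (-1).
Negative crossings: 2
Step 3: Writhe = (positive) - (negative)
w = 3 - 2 = 1
Step 4: |w| = 1, and w is positive

1


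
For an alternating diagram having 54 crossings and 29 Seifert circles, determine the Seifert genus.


For alternating knots, g = (c - s + 1)/2.
= (54 - 29 + 1)/2
= 26/2 = 13

13


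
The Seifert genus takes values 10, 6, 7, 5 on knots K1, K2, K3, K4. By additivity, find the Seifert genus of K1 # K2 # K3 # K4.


The Seifert genus is additive under connected sum.
Seifert genus(K1 # K2 # K3 # K4) = (10) + (6) + (7) + (5)
= 28

28


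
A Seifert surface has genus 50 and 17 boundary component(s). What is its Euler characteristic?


chi = 2 - 2g - b
= 2 - 2*50 - 17
= 2 - 100 - 17 = -115

-115


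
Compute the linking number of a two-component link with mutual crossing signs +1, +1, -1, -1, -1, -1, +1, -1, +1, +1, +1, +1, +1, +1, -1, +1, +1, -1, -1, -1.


Step 1: Count positive crossings: 11
Step 2: Count negative crossings: 9
Step 3: Sum of signs = 11 - 9 = 2
Step 4: Linking number = sum/2 = 2/2 = 1

1


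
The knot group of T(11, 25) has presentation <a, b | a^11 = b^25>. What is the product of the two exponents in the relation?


The relation is a^11 = b^25.
Product of exponents = 11 * 25
= 275

275


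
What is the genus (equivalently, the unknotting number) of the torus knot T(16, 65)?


For a torus knot T(p,q), both the unknotting number and genus equal (p-1)(q-1)/2.
= (16-1)(65-1)/2
= 15*64/2
= 960/2 = 480

480


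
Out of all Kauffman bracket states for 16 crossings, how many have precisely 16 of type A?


We choose which 16 of 16 crossings get A-smoothings.
C(16, 16) = 16! / (16! * 0!)
= 1

1


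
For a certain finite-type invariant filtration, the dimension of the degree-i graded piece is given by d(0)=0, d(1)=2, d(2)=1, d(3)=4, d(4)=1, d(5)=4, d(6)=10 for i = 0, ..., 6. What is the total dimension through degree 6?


Total dimension = d(0) + d(1) + ... + d(6)
= 0 + 2 + 1 + 4 + 1 + 4 + 10
= 22

22


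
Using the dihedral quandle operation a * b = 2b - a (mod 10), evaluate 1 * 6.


1 * 6 = 2*6 - 1 mod 10
= 12 - 1 mod 10
= 11 mod 10 = 1

1


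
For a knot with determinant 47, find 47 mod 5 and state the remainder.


Step 1: A knot is p-colorable if and only if p divides its determinant.
Step 2: Compute 47 mod 5.
47 = 9 * 5 + 2
Step 3: 47 mod 5 = 2
Step 4: The knot is 5-colorable: no

2


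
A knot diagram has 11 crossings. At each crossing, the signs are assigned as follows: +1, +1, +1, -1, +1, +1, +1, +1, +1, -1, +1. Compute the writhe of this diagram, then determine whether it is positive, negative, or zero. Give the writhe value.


Step 1: Count positive crossings (+1).
Positive crossings: 9
Step 2: Count negative crossings (-1).
Negative crossings: 2
Step 3: Writhe = (positive) - (negative)
w = 9 - 2 = 7
Step 4: |w| = 7, and w is positive

7


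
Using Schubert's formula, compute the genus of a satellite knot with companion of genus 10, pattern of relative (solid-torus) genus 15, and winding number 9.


Schubert: g(satellite) = g_rel(pattern) + |winding| * g(companion),
where g_rel(pattern) is the genus of the pattern relative to the solid torus.
= 15 + 9 * 10
= 15 + 90 = 105

105


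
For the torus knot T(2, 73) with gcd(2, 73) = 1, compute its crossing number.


For a torus knot T(p, q) with gcd(p,q)=1,
the crossing number is min(p*(q-1), q*(p-1)).
p*(q-1) = 2*72 = 144
q*(p-1) = 73*1 = 73
min(144, 73) = 73

73


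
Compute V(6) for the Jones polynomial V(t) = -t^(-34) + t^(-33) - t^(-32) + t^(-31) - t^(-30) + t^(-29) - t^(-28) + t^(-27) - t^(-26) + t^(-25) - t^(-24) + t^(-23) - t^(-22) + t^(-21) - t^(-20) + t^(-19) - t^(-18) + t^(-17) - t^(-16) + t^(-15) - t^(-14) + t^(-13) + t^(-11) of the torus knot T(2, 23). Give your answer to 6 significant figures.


Substituting t = 6 into V(t) = -t^(-34) + t^(-33) - t^(-32) + t^(-31) - t^(-30) + t^(-29) - t^(-28) + t^(-27) - t^(-26) + t^(-25) - t^(-24) + t^(-23) - t^(-22) + t^(-21) - t^(-20) + t^(-19) - t^(-18) + t^(-17) - t^(-16) + t^(-15) - t^(-14) + t^(-13) + t^(-11):
  (-)t^(-34) = -3.49026e-27
  (+)t^(-33) = 2.09415e-26
  (-)t^(-32) = -1.25649e-25
  (+)t^(-31) = 7.53896e-25
  (-)t^(-30) = -4.52337e-24
  (+)t^(-29) = 2.71402e-23
  (-)t^(-28) = -1.62841e-22
  (+)t^(-27) = 9.77049e-22
  (-)t^(-26) = -5.86229e-21
  (+)t^(-25) = 3.51738e-20
  (-)t^(-24) = -2.11043e-19
  (+)t^(-23) = 1.26626e-18
  (-)t^(-22) = -7.59753e-18
  (+)t^(-21) = 4.55852e-17
  (-)t^(-20) = -2.73511e-16
  (+)t^(-19) = 1.64107e-15
  (-)t^(-18) = -9.8464e-15
  (+)t^(-17) = 5.90784e-14
  (-)t^(-16) = -3.5447e-13
  (+)t^(-15) = 2.12682e-12
  (-)t^(-14) = -1.27609e-11
  (+)t^(-13) = 7.65656e-11
  (+)t^(-11) = 2.75636e-09
Sum = (-3.49026e-27) + (2.09415e-26) + (-1.25649e-25) + (7.53896e-25) + (-4.52337e-24) + (2.71402e-23) + (-1.62841e-22) + (9.77049e-22) + (-5.86229e-21) + (3.51738e-20) + (-2.11043e-19) + (1.26626e-18) + (-7.59753e-18) + (4.55852e-17) + (-2.73511e-16) + (1.64107e-15) + (-9.8464e-15) + (5.90784e-14) + (-3.5447e-13) + (2.12682e-12) + (-1.27609e-11) + (7.65656e-11) + (2.75636e-09)
= 2.821989613e-09
Rounded to 6 significant figures: 2.82199e-09

2.82199e-09


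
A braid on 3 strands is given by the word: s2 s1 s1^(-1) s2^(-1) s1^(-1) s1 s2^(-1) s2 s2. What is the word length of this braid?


The word length counts the number of generators (including inverses).
Listing each generator: s2, s1, s1^(-1), s2^(-1), s1^(-1), s1, s2^(-1), s2, s2
There are 9 generators in this braid word.

9


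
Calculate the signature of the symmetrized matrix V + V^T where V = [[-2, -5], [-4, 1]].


Step 1: V + V^T = [[-4, -9], [-9, 2]]
Step 2: trace = -2, det = -89
Step 3: Discriminant = (-2)^2 - 4*(-89) = 360
Step 4: Eigenvalues: 8.48683, -10.4868
Step 5: Signature = (# positive eigenvalues) - (# negative eigenvalues) = 0

0


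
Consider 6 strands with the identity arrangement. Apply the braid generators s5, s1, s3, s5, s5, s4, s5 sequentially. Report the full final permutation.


Starting with identity [1, 2, 3, 4, 5, 6].
Apply generators in sequence:
  After s5: [1, 2, 3, 4, 6, 5]
  After s1: [2, 1, 3, 4, 6, 5]
  After s3: [2, 1, 4, 3, 6, 5]
  After s5: [2, 1, 4, 3, 5, 6]
  After s5: [2, 1, 4, 3, 6, 5]
  After s4: [2, 1, 4, 6, 3, 5]
  After s5: [2, 1, 4, 6, 5, 3]
Final permutation: [2, 1, 4, 6, 5, 3]

[2, 1, 4, 6, 5, 3]


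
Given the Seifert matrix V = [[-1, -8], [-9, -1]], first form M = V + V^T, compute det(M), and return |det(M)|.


Step 1: Form V + V^T where V = [[-1, -8], [-9, -1]]
  V^T = [[-1, -9], [-8, -1]]
  V + V^T = [[-2, -17], [-17, -2]]
Step 2: det(V + V^T) = (-2)*(-2) - (-17)*(-17)
  = 4 - 289 = -285
Step 3: Knot determinant = |det(V + V^T)| = |-285| = 285

285


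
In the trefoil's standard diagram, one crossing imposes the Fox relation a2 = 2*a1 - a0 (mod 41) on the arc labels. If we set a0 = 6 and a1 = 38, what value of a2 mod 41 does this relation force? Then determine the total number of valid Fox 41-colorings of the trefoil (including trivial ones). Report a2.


Step 1: Apply the given crossing relation 2*a1 - a0 - a2 = 0 (mod 41).
  a2 = 2*a1 - a0 mod 41
  a2 = 2*38 - 6 mod 41
  a2 = 76 - 6 mod 41
  a2 = 70 mod 41 = 29
Step 2: The trefoil has determinant 3.
  Number of Fox p-colorings (p prime) is p^2 if p = 3, else p.
  Since 41 does not divide 3, only trivial (constant) colorings exist.
  (So the trial a0 = 6, a1 = 38 with a0 != a1 does NOT extend to a valid coloring of the whole trefoil: the other two crossing relations require 3*(a1 - a0) = 0 (mod 41), which fails.)
  Total colorings = 41
Step 3: a2 = 29, total Fox 41-colorings = 41

29


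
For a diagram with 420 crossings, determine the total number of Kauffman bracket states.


Each crossing contributes 2 choices (A-smoothing or B-smoothing).
Total states = 2^420 = 2707685248164858261307045101702230179137145581421695874189921465443966120903931272499975005961073806735733604454495675614232576

2707685248164858261307045101702230179137145581421695874189921465443966120903931272499975005961073806735733604454495675614232576


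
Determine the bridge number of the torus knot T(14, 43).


The bridge number of T(p,q) is min(p,q).
min(14, 43) = 14

14


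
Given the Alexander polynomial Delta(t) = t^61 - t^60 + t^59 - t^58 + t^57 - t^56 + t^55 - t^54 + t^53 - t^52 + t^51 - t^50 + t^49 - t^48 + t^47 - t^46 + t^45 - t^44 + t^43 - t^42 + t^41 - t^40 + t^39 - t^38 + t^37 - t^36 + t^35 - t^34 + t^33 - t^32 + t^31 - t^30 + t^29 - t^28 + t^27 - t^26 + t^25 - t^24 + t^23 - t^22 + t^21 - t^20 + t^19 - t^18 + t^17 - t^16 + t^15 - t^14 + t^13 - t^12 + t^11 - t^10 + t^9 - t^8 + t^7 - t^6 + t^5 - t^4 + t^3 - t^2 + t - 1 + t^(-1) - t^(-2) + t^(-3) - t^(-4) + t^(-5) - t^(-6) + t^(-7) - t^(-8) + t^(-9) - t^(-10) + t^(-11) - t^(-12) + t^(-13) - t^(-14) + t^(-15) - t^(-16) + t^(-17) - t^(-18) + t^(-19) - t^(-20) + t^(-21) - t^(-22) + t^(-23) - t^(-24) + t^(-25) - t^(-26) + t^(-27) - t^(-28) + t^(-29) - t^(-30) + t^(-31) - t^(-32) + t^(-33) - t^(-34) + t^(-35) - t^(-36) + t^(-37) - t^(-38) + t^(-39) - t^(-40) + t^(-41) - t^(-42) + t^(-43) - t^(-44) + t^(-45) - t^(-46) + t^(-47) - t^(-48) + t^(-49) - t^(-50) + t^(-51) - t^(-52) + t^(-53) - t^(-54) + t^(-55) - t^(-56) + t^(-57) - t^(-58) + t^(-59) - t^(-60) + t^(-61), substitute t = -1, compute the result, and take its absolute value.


Step 1: The polynomial has 123 terms with alternating signs, exponents from 61 down to -61.
Step 2: Substitute t = -1. The i-th term has coefficient (-1)^i and exponent (m-i),
  so its value is (-1)^i * (-1)^(m-i) = (-1)^m = -1 for every i.
Step 3: All 123 terms equal -1, so Delta(-1) = 123 * (-1) = -123
Step 4: |Delta(-1)| = 123

123


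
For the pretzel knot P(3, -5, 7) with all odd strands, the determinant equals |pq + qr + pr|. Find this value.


Step 1: Compute pq + qr + pr.
pq = 3*(-5) = -15
qr = (-5)*7 = -35
pr = 3*7 = 21
pq + qr + pr = -15 + (-35) + 21 = -29
Step 2: Take absolute value.
det(P(3,-5,7)) = |-29| = 29

29


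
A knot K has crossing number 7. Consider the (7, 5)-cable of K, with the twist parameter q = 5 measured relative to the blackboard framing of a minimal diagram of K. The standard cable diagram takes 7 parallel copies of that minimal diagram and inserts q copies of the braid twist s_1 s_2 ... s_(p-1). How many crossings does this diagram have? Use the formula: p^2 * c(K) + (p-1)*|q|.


Step 1: Each of the c(K) crossings of the companion diagram becomes p*p = p^2 crossings among the p parallel strands, and each of the |q| twists s_1 s_2 ... s_(p-1) adds (p-1) crossings.
  Crossings = p^2 * c(K) + (p-1)*|q|
Step 2: = 7^2 * 7 + (7-1)*5
Step 3: = 49*7 + 6*5
Step 4: = 343 + 30 = 373

373


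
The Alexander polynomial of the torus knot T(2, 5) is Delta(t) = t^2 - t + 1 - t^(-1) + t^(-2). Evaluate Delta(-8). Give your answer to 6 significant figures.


Substituting t = -8 into Delta(t) = t^2 - t + 1 - t^(-1) + t^(-2):
Term values: (64) + (8) + (1) + (0.125) + (0.015625)
Sum = 73.140625
Rounded to 6 significant figures: 73.1406

73.1406


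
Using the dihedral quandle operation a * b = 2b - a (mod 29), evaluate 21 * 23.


21 * 23 = 2*23 - 21 mod 29
= 46 - 21 mod 29
= 25 mod 29 = 25

25


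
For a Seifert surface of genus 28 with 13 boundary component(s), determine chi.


chi = 2 - 2g - b
= 2 - 2*28 - 13
= 2 - 56 - 13 = -67

-67


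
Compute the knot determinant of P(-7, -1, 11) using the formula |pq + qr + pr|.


Step 1: Compute pq + qr + pr.
pq = (-7)*(-1) = 7
qr = (-1)*11 = -11
pr = (-7)*11 = -77
pq + qr + pr = 7 + (-11) + (-77) = -81
Step 2: Take absolute value.
det(P(-7,-1,11)) = |-81| = 81

81


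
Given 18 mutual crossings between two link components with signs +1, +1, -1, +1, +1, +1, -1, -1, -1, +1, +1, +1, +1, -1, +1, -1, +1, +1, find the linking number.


Step 1: Count positive crossings: 12
Step 2: Count negative crossings: 6
Step 3: Sum of signs = 12 - 6 = 6
Step 4: Linking number = sum/2 = 6/2 = 3

3


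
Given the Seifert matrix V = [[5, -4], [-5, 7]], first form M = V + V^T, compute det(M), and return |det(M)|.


Step 1: Form V + V^T where V = [[5, -4], [-5, 7]]
  V^T = [[5, -5], [-4, 7]]
  V + V^T = [[10, -9], [-9, 14]]
Step 2: det(V + V^T) = 10*14 - (-9)*(-9)
  = 140 - 81 = 59
Step 3: Knot determinant = |det(V + V^T)| = |59| = 59

59


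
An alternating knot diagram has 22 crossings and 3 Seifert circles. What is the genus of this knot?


For alternating knots, g = (c - s + 1)/2.
= (22 - 3 + 1)/2
= 20/2 = 10

10


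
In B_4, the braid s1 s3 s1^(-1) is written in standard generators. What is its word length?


The word length counts the number of generators (including inverses).
Listing each generator: s1, s3, s1^(-1)
There are 3 generators in this braid word.

3


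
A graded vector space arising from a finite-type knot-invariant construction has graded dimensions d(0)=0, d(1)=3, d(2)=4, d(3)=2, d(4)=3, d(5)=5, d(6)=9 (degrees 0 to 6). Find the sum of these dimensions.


Total dimension = d(0) + d(1) + ... + d(6)
= 0 + 3 + 4 + 2 + 3 + 5 + 9
= 26

26


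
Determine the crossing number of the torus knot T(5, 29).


For a torus knot T(p, q) with gcd(p,q)=1,
the crossing number is min(p*(q-1), q*(p-1)).
p*(q-1) = 5*28 = 140
q*(p-1) = 29*4 = 116
min(140, 116) = 116

116


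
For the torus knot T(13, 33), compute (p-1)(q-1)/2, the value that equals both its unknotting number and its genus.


For a torus knot T(p,q), both the unknotting number and genus equal (p-1)(q-1)/2.
= (13-1)(33-1)/2
= 12*32/2
= 384/2 = 192

192


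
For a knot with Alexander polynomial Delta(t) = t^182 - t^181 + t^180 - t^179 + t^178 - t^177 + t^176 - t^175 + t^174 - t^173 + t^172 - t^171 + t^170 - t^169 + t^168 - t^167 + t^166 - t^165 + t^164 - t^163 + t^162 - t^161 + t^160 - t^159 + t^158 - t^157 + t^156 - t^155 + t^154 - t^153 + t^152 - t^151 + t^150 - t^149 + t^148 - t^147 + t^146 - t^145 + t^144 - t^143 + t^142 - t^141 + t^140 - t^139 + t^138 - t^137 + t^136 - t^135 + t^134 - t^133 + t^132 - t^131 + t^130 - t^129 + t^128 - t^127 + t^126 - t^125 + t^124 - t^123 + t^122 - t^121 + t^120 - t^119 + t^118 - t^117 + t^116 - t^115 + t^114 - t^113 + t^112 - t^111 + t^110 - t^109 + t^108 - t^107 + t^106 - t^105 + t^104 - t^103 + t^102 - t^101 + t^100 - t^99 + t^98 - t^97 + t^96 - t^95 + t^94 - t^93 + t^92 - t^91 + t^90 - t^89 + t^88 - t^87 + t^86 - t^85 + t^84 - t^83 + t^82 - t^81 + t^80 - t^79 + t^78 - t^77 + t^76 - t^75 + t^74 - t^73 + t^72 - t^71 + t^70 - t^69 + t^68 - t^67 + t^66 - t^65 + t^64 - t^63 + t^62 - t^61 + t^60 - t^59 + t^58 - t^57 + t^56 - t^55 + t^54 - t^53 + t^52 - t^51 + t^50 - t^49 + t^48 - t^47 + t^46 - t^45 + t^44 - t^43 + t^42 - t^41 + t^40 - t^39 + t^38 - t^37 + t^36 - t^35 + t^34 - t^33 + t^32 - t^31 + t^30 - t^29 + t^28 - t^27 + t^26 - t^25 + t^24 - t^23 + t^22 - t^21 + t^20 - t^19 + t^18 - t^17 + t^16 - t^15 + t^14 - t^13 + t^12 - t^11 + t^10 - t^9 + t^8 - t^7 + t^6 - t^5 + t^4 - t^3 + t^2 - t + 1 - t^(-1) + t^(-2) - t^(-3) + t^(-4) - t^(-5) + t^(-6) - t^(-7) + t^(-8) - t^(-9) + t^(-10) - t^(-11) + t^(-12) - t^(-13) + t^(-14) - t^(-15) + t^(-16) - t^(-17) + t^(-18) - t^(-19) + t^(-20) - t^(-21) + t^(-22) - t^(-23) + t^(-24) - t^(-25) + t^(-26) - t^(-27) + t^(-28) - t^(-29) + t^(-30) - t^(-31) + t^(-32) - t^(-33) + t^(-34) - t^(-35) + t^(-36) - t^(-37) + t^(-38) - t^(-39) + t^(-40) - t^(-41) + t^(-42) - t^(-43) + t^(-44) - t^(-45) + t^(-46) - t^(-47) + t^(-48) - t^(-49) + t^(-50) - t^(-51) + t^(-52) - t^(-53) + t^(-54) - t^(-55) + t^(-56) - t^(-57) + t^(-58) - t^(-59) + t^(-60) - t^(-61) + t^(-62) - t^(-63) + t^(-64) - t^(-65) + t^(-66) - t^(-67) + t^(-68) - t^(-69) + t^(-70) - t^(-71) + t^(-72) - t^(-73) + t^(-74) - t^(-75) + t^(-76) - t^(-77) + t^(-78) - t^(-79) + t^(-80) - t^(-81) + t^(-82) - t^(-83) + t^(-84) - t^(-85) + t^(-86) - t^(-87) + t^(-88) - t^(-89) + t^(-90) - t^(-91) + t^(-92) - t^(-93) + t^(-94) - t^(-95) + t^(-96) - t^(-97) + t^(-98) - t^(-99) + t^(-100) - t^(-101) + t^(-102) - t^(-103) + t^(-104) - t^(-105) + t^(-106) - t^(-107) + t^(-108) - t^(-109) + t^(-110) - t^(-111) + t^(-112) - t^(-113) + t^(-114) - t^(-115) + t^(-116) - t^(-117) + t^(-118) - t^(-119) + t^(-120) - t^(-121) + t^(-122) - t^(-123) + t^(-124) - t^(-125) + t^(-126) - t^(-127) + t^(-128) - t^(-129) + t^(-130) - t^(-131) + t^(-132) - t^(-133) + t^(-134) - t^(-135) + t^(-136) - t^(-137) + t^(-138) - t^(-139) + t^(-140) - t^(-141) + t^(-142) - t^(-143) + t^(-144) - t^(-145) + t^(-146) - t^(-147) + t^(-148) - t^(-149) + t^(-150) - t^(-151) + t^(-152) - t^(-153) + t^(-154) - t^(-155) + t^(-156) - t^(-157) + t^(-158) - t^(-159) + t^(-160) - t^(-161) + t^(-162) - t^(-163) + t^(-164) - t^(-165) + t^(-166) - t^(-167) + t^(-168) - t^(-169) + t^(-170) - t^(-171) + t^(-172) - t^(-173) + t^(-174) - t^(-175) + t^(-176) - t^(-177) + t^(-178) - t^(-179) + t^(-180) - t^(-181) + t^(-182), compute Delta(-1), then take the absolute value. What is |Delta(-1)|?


Step 1: The polynomial has 365 terms with alternating signs, exponents from 182 down to -182.
Step 2: Substitute t = -1. The i-th term has coefficient (-1)^i and exponent (m-i),
  so its value is (-1)^i * (-1)^(m-i) = (-1)^m = 1 for every i.
Step 3: All 365 terms equal 1, so Delta(-1) = 365 * (1) = 365
Step 4: |Delta(-1)| = 365

365


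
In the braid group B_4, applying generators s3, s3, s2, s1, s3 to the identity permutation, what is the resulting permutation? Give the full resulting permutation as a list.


Starting with identity [1, 2, 3, 4].
Apply generators in sequence:
  After s3: [1, 2, 4, 3]
  After s3: [1, 2, 3, 4]
  After s2: [1, 3, 2, 4]
  After s1: [3, 1, 2, 4]
  After s3: [3, 1, 4, 2]
Final permutation: [3, 1, 4, 2]

[3, 1, 4, 2]


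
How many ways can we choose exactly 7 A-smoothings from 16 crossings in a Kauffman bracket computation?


We choose which 7 of 16 crossings get A-smoothings.
C(16, 7) = 16! / (7! * 9!)
= 11440

11440


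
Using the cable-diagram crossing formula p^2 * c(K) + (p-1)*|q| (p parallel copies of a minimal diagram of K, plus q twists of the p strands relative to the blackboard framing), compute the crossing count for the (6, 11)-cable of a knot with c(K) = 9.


Step 1: Each of the c(K) crossings of the companion diagram becomes p*p = p^2 crossings among the p parallel strands, and each of the |q| twists s_1 s_2 ... s_(p-1) adds (p-1) crossings.
  Crossings = p^2 * c(K) + (p-1)*|q|
Step 2: = 6^2 * 9 + (6-1)*11
Step 3: = 36*9 + 5*11
Step 4: = 324 + 55 = 379

379


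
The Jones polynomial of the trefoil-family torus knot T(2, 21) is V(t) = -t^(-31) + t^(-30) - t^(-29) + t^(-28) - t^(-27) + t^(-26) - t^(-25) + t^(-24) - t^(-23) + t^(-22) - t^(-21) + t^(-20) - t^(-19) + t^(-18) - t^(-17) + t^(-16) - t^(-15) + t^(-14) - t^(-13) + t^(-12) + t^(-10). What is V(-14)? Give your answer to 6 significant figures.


Substituting t = -14 into V(t) = -t^(-31) + t^(-30) - t^(-29) + t^(-28) - t^(-27) + t^(-26) - t^(-25) + t^(-24) - t^(-23) + t^(-22) - t^(-21) + t^(-20) - t^(-19) + t^(-18) - t^(-17) + t^(-16) - t^(-15) + t^(-14) - t^(-13) + t^(-12) + t^(-10):
  (-)t^(-31) = 2.95142e-36
  (+)t^(-30) = 4.13199e-35
  (-)t^(-29) = 5.78478e-34
  (+)t^(-28) = 8.09869e-33
  (-)t^(-27) = 1.13382e-31
  (+)t^(-26) = 1.58734e-30
  (-)t^(-25) = 2.22228e-29
  (+)t^(-24) = 3.11119e-28
  (-)t^(-23) = 4.35567e-27
  (+)t^(-22) = 6.09794e-26
  (-)t^(-21) = 8.53712e-25
  (+)t^(-20) = 1.1952e-23
  (-)t^(-19) = 1.67327e-22
  (+)t^(-18) = 2.34258e-21
  (-)t^(-17) = 3.27962e-20
  (+)t^(-16) = 4.59147e-19
  (-)t^(-15) = 6.42805e-18
  (+)t^(-14) = 8.99927e-17
  (-)t^(-13) = 1.2599e-15
  (+)t^(-12) = 1.76386e-14
  (+)t^(-10) = 3.45716e-12
Sum = (2.95142e-36) + (4.13199e-35) + (5.78478e-34) + (8.09869e-33) + (1.13382e-31) + (1.58734e-30) + (2.22228e-29) + (3.11119e-28) + (4.35567e-27) + (6.09794e-26) + (8.53712e-25) + (1.1952e-23) + (1.67327e-22) + (2.34258e-21) + (3.27962e-20) + (4.59147e-19) + (6.42805e-18) + (8.99927e-17) + (1.2599e-15) + (1.76386e-14) + (3.45716e-12)
= 3.476156695e-12
Rounded to 6 significant figures: 3.47616e-12

3.47616e-12


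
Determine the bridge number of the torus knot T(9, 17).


The bridge number of T(p,q) is min(p,q).
min(9, 17) = 9

9


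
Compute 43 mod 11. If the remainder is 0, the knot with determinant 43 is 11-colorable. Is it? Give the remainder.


Step 1: A knot is p-colorable if and only if p divides its determinant.
Step 2: Compute 43 mod 11.
43 = 3 * 11 + 10
Step 3: 43 mod 11 = 10
Step 4: The knot is 11-colorable: no

10


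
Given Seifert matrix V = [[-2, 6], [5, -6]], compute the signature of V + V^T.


Step 1: V + V^T = [[-4, 11], [11, -12]]
Step 2: trace = -16, det = -73
Step 3: Discriminant = (-16)^2 - 4*(-73) = 548
Step 4: Eigenvalues: 3.7047, -19.7047
Step 5: Signature = (# positive eigenvalues) - (# negative eigenvalues) = 0

0


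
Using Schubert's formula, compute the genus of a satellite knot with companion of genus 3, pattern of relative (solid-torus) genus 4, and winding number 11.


Schubert: g(satellite) = g_rel(pattern) + |winding| * g(companion),
where g_rel(pattern) is the genus of the pattern relative to the solid torus.
= 4 + 11 * 3
= 4 + 33 = 37

37


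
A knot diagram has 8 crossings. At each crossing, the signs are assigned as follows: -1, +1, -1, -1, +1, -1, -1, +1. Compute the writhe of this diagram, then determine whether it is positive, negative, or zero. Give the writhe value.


Step 1: Count positive crossings (+1).
Positive crossings: 3
Step 2: Count negative crossings (-1).
Negative crossings: 5
Step 3: Writhe = (positive) - (negative)
w = 3 - 5 = -2
Step 4: |w| = 2, and w is negative

-2


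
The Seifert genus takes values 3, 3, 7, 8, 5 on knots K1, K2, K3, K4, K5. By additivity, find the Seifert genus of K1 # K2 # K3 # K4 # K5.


The Seifert genus is additive under connected sum.
Seifert genus(K1 # K2 # K3 # K4 # K5) = (3) + (3) + (7) + (8) + (5)
= 26

26


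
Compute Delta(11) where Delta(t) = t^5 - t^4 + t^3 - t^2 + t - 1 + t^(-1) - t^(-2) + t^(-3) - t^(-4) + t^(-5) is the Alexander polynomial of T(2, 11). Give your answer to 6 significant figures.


Substituting t = 11 into Delta(t) = t^5 - t^4 + t^3 - t^2 + t - 1 + t^(-1) - t^(-2) + t^(-3) - t^(-4) + t^(-5):
Term values: (161051) + (-14641) + (1331) + (-121) + (11) + (-1) + (0.0909091) + (-0.00826446) + (0.000751315) + (-6.83013e-05) + (6.20921e-06)
Sum = 147630.0833
Rounded to 6 significant figures: 147630

147630


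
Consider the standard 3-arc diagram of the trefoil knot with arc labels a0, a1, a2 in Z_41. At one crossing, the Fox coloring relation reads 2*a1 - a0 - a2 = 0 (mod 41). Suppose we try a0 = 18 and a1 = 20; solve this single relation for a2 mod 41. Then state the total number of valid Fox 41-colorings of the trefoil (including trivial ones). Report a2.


Step 1: Apply the given crossing relation 2*a1 - a0 - a2 = 0 (mod 41).
  a2 = 2*a1 - a0 mod 41
  a2 = 2*20 - 18 mod 41
  a2 = 40 - 18 mod 41
  a2 = 22 mod 41 = 22
Step 2: The trefoil has determinant 3.
  Number of Fox p-colorings (p prime) is p^2 if p = 3, else p.
  Since 41 does not divide 3, only trivial (constant) colorings exist.
  (So the trial a0 = 18, a1 = 20 with a0 != a1 does NOT extend to a valid coloring of the whole trefoil: the other two crossing relations require 3*(a1 - a0) = 0 (mod 41), which fails.)
  Total colorings = 41
Step 3: a2 = 22, total Fox 41-colorings = 41

22


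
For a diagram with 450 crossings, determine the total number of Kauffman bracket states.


Each crossing contributes 2 choices (A-smoothing or B-smoothing).
Total states = 2^450 = 2907354897182427562197295231552018137414565442749272241125960796722557152453591693304764202855054262243050086425064711734138406514458624

2907354897182427562197295231552018137414565442749272241125960796722557152453591693304764202855054262243050086425064711734138406514458624


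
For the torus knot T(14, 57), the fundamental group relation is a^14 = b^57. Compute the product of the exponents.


The relation is a^14 = b^57.
Product of exponents = 14 * 57
= 798

798


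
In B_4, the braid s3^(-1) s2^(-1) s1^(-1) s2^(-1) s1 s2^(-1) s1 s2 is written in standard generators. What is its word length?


The word length counts the number of generators (including inverses).
Listing each generator: s3^(-1), s2^(-1), s1^(-1), s2^(-1), s1, s2^(-1), s1, s2
There are 8 generators in this braid word.

8


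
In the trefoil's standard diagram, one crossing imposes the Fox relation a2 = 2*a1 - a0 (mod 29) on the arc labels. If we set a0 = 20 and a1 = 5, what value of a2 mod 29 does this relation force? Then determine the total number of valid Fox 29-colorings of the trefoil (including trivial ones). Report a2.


Step 1: Apply the given crossing relation 2*a1 - a0 - a2 = 0 (mod 29).
  a2 = 2*a1 - a0 mod 29
  a2 = 2*5 - 20 mod 29
  a2 = 10 - 20 mod 29
  a2 = -10 mod 29 = 19
Step 2: The trefoil has determinant 3.
  Number of Fox p-colorings (p prime) is p^2 if p = 3, else p.
  Since 29 does not divide 3, only trivial (constant) colorings exist.
  (So the trial a0 = 20, a1 = 5 with a0 != a1 does NOT extend to a valid coloring of the whole trefoil: the other two crossing relations require 3*(a1 - a0) = 0 (mod 29), which fails.)
  Total colorings = 29
Step 3: a2 = 19, total Fox 29-colorings = 29

19


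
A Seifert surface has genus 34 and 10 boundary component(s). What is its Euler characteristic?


chi = 2 - 2g - b
= 2 - 2*34 - 10
= 2 - 68 - 10 = -76

-76


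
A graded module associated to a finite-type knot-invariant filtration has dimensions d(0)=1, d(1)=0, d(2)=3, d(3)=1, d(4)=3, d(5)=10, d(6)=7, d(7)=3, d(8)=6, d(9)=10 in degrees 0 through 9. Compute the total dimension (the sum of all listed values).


Total dimension = d(0) + d(1) + ... + d(9)
= 1 + 0 + 3 + 1 + 3 + 10 + 7 + 3 + 6 + 10
= 44

44


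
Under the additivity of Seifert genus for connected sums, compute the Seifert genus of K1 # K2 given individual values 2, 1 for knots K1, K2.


The Seifert genus is additive under connected sum.
Seifert genus(K1 # K2) = (2) + (1)
= 3

3


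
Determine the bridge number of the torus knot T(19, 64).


The bridge number of T(p,q) is min(p,q).
min(19, 64) = 19

19


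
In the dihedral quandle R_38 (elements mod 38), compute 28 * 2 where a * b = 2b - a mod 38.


28 * 2 = 2*2 - 28 mod 38
= 4 - 28 mod 38
= -24 mod 38 = 14

14


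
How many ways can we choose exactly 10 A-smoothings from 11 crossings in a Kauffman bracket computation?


We choose which 10 of 11 crossings get A-smoothings.
C(11, 10) = 11! / (10! * 1!)
= 11

11


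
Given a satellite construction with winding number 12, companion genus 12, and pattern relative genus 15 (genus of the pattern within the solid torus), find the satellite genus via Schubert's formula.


Schubert: g(satellite) = g_rel(pattern) + |winding| * g(companion),
where g_rel(pattern) is the genus of the pattern relative to the solid torus.
= 15 + 12 * 12
= 15 + 144 = 159

159


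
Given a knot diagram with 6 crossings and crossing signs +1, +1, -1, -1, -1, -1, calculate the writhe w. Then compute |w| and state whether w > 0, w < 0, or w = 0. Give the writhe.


Step 1: Count positive crossings (+1).
Positive crossings: 2
Step 2: Count negative crossings (-1).
Negative crossings: 4
Step 3: Writhe = (positive) - (negative)
w = 2 - 4 = -2
Step 4: |w| = 2, and w is negative

-2
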